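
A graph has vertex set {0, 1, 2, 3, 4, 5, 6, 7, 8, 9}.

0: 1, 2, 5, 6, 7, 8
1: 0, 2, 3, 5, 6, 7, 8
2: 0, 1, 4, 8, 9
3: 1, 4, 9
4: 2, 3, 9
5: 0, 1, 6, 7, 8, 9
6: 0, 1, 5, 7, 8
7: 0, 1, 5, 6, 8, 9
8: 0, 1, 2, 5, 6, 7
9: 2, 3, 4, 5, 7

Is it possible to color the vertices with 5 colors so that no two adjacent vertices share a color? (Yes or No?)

No

0, 1, 5, 6, 7, 8 are pairwise adjacent (a clique of size 6), so at least 6 colors are needed.
So 5 colors are not enough.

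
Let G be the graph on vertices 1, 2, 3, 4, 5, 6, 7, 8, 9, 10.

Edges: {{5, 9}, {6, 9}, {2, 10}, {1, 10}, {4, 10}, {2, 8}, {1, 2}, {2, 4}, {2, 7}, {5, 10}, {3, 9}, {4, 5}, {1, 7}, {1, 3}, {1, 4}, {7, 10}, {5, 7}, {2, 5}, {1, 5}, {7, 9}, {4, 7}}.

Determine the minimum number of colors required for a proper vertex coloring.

1, 2, 4, 5, 7, 10 are pairwise adjacent (a clique of size 6), so at least 6 colors are needed.
6 colors suffice: color red → {3, 6, 7, 8}; color blue → {5}; color green → {1, 9}; color yellow → {2}; color purple → {4}; color orange → {10}. Every edge joins two different colors.

6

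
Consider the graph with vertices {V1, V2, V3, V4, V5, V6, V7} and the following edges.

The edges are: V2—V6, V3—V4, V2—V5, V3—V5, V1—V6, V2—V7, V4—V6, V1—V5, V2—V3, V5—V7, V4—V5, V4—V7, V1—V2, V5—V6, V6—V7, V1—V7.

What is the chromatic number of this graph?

5

V1, V2, V5, V6, V7 are pairwise adjacent (a clique of size 5), so at least 5 colors are needed.
5 colors suffice: color R → {V5}; color B → {V3, V7}; color G → {V6}; color Y → {V2, V4}; color P → {V1}. No two adjacent vertices share a color.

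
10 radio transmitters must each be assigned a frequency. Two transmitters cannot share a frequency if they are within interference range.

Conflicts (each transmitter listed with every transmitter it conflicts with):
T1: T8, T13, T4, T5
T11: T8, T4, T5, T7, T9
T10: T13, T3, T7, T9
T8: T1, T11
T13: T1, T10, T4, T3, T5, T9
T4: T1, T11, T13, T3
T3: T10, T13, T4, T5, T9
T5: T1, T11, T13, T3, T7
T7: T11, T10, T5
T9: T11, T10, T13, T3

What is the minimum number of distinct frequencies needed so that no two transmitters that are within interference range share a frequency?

4

T10, T13, T3, T9 all conflict with each other, so at least 4 frequencies are needed.
4 frequencies suffice: frequency 1 → {T11, T13}; frequency 2 → {T1, T3, T7}; frequency 3 → {T10, T8, T4, T5}; frequency 4 → {T9}. No two conflicting transmitters share a frequency.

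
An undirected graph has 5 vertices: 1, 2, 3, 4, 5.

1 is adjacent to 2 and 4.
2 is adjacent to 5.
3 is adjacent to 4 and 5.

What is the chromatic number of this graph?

The cycle 1-4-3-5-2-1 has odd length 5, so it cannot be 2-colored; at least 3 colors are needed.
One proper 3-coloring: 1=blue, 2=red, 3=red, 4=green, 5=blue. No two adjacent vertices share a color.

3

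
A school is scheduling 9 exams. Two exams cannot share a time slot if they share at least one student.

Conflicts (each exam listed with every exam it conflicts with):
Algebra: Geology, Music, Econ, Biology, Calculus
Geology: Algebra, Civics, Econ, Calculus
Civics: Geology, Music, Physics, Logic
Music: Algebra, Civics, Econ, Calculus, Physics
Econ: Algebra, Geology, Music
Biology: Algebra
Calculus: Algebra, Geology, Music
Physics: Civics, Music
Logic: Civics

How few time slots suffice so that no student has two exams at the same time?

Algebra, Geology, Econ all conflict with each other, so at least 3 time slots are needed.
Using 3 time slots: Algebra=1, Geology=2, Civics=1, Music=2, Econ=3, Biology=2, Calculus=3, Physics=3, Logic=2. No two conflicting exams share a time slot.

3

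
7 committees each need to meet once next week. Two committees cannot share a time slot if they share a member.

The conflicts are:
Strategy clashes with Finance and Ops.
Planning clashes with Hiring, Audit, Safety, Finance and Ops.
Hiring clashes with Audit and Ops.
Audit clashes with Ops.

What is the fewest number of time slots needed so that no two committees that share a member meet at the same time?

Planning, Hiring, Audit, Ops all conflict with each other, so at least 4 time slots are needed.
A valid assignment using 4 time slots: Strategy=1, Planning=1, Hiring=4, Audit=3, Safety=2, Finance=2, Ops=2. Every pair that conflicts lands in different time slots.

4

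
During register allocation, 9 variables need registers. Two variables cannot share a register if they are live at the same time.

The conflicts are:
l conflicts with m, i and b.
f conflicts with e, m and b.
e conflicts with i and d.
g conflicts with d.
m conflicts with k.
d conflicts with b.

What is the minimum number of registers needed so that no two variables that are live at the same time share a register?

3

The cycle e-i-l-m-f-e has odd length 5, so it cannot be 2-colored; at least 3 registers are needed.
Using 3 registers: l=1, f=1, e=2, g=2, m=2, i=3, d=1, b=2, k=1. No two conflicting variables share a register.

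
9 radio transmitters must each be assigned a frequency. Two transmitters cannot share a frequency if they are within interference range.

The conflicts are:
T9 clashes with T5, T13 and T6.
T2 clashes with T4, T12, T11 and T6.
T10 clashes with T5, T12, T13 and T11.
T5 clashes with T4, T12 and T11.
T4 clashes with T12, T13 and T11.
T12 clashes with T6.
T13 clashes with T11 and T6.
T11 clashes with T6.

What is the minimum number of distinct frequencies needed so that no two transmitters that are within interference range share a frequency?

3

T10, T5, T12 all conflict with each other, so at least 3 frequencies are needed.
Using 3 frequencies: T9=1, T2=2, T10=3, T5=2, T4=3, T12=1, T13=2, T11=1, T6=3. Every pair that conflicts lands in different frequencies.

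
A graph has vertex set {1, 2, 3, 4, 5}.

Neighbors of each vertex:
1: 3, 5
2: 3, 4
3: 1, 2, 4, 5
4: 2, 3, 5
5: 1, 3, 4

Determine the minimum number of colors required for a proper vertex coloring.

3

1, 3, 5 form a triangle, so at least 3 colors are needed.
3 colors suffice: color red → {3}; color blue → {2, 5}; color green → {1, 4}. Every edge joins two different colors.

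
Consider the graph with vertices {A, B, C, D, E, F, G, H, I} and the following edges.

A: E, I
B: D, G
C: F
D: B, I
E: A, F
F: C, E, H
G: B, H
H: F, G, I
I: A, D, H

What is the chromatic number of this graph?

The cycle I-D-B-G-H-I has odd length 5, so it cannot be 2-colored; at least 3 colors are needed.
One proper 3-coloring: A=2, B=1, C=2, D=2, E=3, F=1, G=3, H=2, I=1. No two adjacent vertices share a color.

3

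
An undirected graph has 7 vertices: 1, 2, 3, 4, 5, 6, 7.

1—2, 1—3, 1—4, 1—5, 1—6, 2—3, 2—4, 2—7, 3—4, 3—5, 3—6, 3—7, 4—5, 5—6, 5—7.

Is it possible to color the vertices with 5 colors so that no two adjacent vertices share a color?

The chromatic number is 4. 1, 2, 3, 4 form a clique, so at least 4 colors are needed.
4 colors suffice: 1=b, 2=c, 3=a, 4=d, 5=c, 6=d, 7=b.
Since 5 ≥ 4, a proper 5-coloring certainly exists.

Yes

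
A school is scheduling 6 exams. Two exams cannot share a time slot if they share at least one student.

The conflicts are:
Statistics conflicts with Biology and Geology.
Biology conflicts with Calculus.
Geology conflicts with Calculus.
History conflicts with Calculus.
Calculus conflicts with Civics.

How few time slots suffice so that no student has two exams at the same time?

2

History and Calculus conflict, so at least 2 time slots are needed.
A valid assignment using 2 time slots: Statistics=1, Biology=2, Geology=2, History=2, Calculus=1, Civics=2. Every pair that conflicts lands in different time slots.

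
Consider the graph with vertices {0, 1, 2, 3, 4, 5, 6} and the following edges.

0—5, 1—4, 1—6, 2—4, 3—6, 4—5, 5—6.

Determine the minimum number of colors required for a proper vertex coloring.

2

2 and 4 are adjacent, so at least 2 colors are needed.
One proper 2-coloring: 0=a, 1=b, 2=b, 3=b, 4=a, 5=b, 6=a. Every edge joins two different colors.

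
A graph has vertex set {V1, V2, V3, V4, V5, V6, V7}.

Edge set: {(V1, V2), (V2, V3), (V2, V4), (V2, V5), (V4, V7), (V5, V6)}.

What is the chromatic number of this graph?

2

V2 and V5 are adjacent, so at least 2 colors are needed.
2 colors suffice: color red → {V2, V6, V7}; color blue → {V1, V3, V4, V5}. Each edge has distinct colors on its endpoints.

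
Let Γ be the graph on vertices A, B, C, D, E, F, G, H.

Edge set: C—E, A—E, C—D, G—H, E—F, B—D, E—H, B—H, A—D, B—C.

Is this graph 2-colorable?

No

B, C, D are pairwise adjacent, so at least 3 colors are needed.
So 2 colors are not enough.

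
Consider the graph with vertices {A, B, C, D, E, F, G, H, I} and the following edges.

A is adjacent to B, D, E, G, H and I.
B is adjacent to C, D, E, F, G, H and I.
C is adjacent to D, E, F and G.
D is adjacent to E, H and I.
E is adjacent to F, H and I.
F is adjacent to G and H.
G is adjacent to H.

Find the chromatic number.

A, B, D, E, H are mutually adjacent (a clique of size 5), so at least 5 colors are needed.
5 colors suffice: color 1 → {B}; color 2 → {E, G}; color 3 → {C, H, I}; color 4 → {D, F}; color 5 → {A}. Every edge joins two different colors.

5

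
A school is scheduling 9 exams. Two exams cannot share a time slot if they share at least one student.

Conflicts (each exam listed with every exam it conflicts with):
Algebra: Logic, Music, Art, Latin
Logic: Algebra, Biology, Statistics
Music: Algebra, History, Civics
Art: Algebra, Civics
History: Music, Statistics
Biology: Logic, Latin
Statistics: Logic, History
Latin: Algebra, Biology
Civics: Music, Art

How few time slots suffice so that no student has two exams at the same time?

3

The cycle Music-Algebra-Logic-Statistics-History-Music has odd length 5, so it cannot be 2-colored; at least 3 time slots are needed.
3 time slots suffice: Algebra=1, Logic=2, Music=2, Art=2, History=3, Biology=1, Statistics=1, Latin=2, Civics=1. Every pair that conflicts lands in different time slots.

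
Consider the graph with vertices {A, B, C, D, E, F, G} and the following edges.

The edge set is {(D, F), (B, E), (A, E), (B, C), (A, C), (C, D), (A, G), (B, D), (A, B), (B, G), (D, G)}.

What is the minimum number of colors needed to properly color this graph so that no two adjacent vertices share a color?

B, C, D are pairwise adjacent, so at least 3 colors are needed.
3 colors suffice: color 1 → {B, F}; color 2 → {A, D}; color 3 → {C, E, G}. Every edge joins two different colors.

3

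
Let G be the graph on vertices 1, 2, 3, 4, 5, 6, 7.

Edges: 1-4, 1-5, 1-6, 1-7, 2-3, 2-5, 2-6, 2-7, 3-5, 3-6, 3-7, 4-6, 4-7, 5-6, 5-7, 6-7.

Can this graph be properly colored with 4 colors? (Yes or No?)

2, 3, 5, 6, 7 are pairwise adjacent (a clique of size 5), so at least 5 colors are needed.
So 4 colors are not enough.

No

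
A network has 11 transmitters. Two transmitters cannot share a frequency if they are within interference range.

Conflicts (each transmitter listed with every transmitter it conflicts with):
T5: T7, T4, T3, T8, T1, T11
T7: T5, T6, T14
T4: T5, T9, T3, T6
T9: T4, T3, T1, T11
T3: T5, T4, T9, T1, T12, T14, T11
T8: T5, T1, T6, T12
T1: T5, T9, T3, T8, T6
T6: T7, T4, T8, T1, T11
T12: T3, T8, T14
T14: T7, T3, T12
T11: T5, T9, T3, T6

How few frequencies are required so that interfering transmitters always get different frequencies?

T3, T12, T14 are mutually in conflict, so at least 3 frequencies are needed.
3 frequencies suffice: frequency 1 → {T7, T3, T8}; frequency 2 → {T5, T9, T6, T14}; frequency 3 → {T4, T1, T12, T11}. Each listed conflict is separated.

3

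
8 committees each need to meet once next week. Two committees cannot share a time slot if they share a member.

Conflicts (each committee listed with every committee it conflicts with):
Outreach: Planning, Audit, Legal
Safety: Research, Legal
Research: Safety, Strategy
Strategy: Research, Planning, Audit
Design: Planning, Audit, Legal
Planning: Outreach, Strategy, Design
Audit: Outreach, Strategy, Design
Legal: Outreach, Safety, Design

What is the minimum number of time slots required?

Design and Legal conflict, so at least 2 time slots are needed.
2 time slots suffice: time slot 1 → {Research, Planning, Audit, Legal}; time slot 2 → {Outreach, Safety, Strategy, Design}. Every pair that conflicts lands in different time slots.

2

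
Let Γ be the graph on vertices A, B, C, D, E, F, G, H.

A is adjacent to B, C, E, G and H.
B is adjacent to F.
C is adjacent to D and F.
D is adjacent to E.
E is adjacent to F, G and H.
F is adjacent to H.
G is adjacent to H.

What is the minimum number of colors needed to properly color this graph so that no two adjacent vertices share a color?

A, E, G, H form a clique, so at least 4 colors are needed.
A valid assignment using 4 colors: A=2, B=1, C=1, D=2, E=1, F=2, G=4, H=3. Each edge has distinct colors on its endpoints.

4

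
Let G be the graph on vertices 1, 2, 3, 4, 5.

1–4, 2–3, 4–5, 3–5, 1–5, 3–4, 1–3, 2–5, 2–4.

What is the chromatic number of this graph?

2, 3, 4, 5 are pairwise adjacent (a clique of size 4), so at least 4 colors are needed.
4 colors suffice: color a → {3}; color b → {5}; color c → {4}; color d → {1, 2}. Every edge joins two different colors.

4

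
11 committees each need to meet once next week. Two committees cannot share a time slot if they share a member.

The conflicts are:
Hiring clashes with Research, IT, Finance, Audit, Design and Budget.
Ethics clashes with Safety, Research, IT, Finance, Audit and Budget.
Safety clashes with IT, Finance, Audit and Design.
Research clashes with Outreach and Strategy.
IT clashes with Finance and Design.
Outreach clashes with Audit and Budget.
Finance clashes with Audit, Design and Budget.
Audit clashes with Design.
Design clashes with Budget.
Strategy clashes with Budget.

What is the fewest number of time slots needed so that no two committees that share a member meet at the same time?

Hiring, Finance, Design, Budget are mutually in conflict, so at least 4 time slots are needed.
4 time slots suffice: time slot 1 → {Research, Finance}; time slot 2 → {IT, Audit, Budget}; time slot 3 → {Ethics, Outreach, Design, Strategy}; time slot 4 → {Hiring, Safety}. No two conflicting committees share a time slot.

4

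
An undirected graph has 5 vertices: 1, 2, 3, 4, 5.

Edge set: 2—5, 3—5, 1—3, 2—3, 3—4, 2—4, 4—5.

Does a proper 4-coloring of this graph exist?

Yes

The chromatic number is 4. 2, 3, 4, 5 form a clique, so at least 4 colors are needed.
4 colors suffice: color a → {3}; color b → {1, 2}; color c → {4}; color d → {5}.
That is already a proper 4-coloring.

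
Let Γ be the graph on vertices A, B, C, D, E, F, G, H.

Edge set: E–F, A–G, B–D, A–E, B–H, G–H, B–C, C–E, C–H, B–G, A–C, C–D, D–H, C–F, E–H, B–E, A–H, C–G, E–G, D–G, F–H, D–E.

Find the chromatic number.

B, C, D, E, G, H are pairwise adjacent (a clique of size 6), so at least 6 colors are needed.
6 colors suffice: A=5, B=5, C=1, D=6, E=3, F=4, G=4, H=2. No two adjacent vertices share a color.

6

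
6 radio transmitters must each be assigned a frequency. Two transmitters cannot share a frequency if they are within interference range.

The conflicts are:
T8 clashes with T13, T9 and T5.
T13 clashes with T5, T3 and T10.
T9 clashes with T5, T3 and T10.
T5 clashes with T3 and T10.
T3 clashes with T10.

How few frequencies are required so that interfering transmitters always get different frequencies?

T9, T5, T3, T10 are mutually in conflict, so at least 4 frequencies are needed.
A valid assignment using 4 frequencies: T8=2, T13=4, T9=4, T5=1, T3=2, T10=3. Every pair that conflicts lands in different frequencies.

4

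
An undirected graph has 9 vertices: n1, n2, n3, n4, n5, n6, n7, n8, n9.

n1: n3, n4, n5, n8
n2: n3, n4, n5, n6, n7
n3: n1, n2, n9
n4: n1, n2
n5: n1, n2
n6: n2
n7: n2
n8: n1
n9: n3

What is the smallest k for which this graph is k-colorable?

n1 and n8 are adjacent, so at least 2 colors are needed.
A valid assignment using 2 colors: n1=red, n2=red, n3=blue, n4=blue, n5=blue, n6=blue, n7=blue, n8=blue, n9=red. Each edge has distinct colors on its endpoints.

2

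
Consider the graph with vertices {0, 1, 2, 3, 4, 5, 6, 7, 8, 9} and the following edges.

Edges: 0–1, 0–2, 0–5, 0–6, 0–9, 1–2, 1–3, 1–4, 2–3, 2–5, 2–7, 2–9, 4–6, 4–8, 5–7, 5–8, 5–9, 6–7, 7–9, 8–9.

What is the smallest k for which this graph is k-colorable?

0, 2, 5, 9 are pairwise adjacent (a clique of size 4), so at least 4 colors are needed.
4 colors suffice: color red → {2, 4}; color blue → {1, 5, 6}; color green → {3, 9}; color yellow → {0, 7, 8}. Every edge joins two different colors.

4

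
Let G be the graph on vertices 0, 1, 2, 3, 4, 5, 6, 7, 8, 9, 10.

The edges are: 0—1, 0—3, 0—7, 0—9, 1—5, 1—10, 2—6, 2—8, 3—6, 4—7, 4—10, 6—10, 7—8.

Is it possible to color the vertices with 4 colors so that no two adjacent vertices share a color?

Yes

The chromatic number is 3. The cycle 1-0-7-4-10-1 has odd length 5, so it cannot be 2-colored; at least 3 colors are needed.
3 colors suffice: color red → {0, 5, 8, 10}; color blue → {1, 6, 7, 9}; color green → {2, 3, 4}.
Since 4 ≥ 3, a proper 4-coloring certainly exists.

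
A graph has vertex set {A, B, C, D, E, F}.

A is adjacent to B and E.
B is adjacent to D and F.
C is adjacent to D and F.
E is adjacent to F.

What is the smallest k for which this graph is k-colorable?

2

B and D are adjacent, so at least 2 colors are needed.
2 colors suffice: color red → {B, C, E}; color blue → {A, D, F}. Every edge joins two different colors.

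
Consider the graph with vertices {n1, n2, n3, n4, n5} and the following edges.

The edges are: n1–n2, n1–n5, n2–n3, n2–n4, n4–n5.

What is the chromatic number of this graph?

n1 and n5 are adjacent, so at least 2 colors are needed.
2 colors suffice: color R → {n2, n5}; color B → {n1, n3, n4}. Each edge has distinct colors on its endpoints.

2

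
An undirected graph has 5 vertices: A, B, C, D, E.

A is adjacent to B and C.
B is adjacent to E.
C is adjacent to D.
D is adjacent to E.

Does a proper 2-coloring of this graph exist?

No

The cycle B-E-D-C-A-B has odd length 5, so it cannot be 2-colored; at least 3 colors are needed.
So 2 colors are not enough.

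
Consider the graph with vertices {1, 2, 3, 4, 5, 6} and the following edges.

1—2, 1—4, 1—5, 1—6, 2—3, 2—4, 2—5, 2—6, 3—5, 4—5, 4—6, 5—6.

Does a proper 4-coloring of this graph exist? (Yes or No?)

1, 2, 4, 5, 6 are pairwise adjacent (a clique of size 5), so at least 5 colors are needed.
So 4 colors are not enough.

No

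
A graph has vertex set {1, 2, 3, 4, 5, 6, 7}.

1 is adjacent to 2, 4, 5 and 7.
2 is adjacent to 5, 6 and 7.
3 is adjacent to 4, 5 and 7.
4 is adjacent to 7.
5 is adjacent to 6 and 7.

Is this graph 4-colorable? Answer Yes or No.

The chromatic number is 4. 1, 2, 5, 7 are pairwise adjacent (a clique of size 4), so at least 4 colors are needed.
4 colors suffice: 1=green, 2=yellow, 3=green, 4=red, 5=red, 6=blue, 7=blue.
That is already a proper 4-coloring.

Yes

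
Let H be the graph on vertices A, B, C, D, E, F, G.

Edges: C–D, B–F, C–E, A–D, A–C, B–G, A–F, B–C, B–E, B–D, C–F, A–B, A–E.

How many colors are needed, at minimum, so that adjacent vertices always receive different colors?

A, B, C, E are mutually adjacent (a clique of size 4), so at least 4 colors are needed.
4 colors suffice: color 1 → {B}; color 2 → {A, G}; color 3 → {C}; color 4 → {D, E, F}. Every edge joins two different colors.

4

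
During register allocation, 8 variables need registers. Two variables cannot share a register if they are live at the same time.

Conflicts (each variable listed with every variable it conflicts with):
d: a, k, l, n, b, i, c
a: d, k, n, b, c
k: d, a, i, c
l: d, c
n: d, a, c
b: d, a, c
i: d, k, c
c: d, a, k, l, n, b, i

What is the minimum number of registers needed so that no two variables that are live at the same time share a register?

4

d, a, n, c pairwise conflict, so at least 4 registers are needed.
4 registers suffice: d=1, a=3, k=4, l=3, n=4, b=4, i=3, c=2. Each listed conflict is separated.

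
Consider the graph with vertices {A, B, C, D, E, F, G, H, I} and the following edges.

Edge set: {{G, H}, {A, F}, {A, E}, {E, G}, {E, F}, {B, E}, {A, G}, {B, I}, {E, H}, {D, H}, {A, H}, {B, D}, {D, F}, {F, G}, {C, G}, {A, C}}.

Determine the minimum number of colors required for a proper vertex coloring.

A, E, F, G are pairwise adjacent (a clique of size 4), so at least 4 colors are needed.
4 colors suffice: color 1 → {C, D, E, I}; color 2 → {B, G}; color 3 → {A}; color 4 → {F, H}. No two adjacent vertices share a color.

4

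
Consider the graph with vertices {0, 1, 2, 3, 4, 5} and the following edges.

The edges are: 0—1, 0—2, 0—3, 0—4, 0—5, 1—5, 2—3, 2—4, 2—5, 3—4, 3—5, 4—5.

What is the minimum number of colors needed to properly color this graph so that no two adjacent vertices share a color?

5

0, 2, 3, 4, 5 form a clique, so at least 5 colors are needed.
5 colors suffice: color red → {5}; color blue → {0}; color green → {1, 2}; color yellow → {4}; color purple → {3}. Every edge joins two different colors.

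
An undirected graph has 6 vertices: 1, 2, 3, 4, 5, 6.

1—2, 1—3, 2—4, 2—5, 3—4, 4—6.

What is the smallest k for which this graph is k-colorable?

2

2 and 4 are adjacent, so at least 2 colors are needed.
One proper 2-coloring: 1=blue, 2=red, 3=red, 4=blue, 5=blue, 6=red. No two adjacent vertices share a color.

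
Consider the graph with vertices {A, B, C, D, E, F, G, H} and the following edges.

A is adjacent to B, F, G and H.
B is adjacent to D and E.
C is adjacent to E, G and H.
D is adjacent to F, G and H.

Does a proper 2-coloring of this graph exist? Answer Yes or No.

No

The cycle B-E-C-H-A-B has odd length 5, so it cannot be 2-colored; at least 3 colors are needed.
So 2 colors are not enough.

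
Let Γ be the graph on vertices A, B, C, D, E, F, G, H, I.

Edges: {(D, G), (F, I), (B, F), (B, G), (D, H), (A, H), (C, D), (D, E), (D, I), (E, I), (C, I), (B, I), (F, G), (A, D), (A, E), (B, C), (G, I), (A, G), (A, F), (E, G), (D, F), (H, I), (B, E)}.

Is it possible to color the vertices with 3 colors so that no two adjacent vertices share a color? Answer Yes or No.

B, F, G, I are pairwise adjacent (a clique of size 4), so at least 4 colors are needed.
So 3 colors are not enough.

No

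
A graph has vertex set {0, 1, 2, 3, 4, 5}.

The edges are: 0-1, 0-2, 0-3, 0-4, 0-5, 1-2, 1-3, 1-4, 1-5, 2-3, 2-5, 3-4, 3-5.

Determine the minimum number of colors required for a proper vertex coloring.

5

0, 1, 2, 3, 5 are pairwise adjacent (a clique of size 5), so at least 5 colors are needed.
5 colors suffice: color a → {3}; color b → {1}; color c → {0}; color d → {2, 4}; color e → {5}. Every edge joins two different colors.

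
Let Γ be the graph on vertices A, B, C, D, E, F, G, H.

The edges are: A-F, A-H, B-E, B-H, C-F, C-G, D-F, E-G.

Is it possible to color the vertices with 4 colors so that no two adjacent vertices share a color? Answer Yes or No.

The chromatic number is 3. The cycle B-E-G-C-F-A-H-B has odd length 7, so it cannot be 2-colored; at least 3 colors are needed.
3 colors suffice: A=blue, B=green, C=blue, D=blue, E=blue, F=red, G=red, H=red.
Since 4 ≥ 3, a proper 4-coloring certainly exists.

Yes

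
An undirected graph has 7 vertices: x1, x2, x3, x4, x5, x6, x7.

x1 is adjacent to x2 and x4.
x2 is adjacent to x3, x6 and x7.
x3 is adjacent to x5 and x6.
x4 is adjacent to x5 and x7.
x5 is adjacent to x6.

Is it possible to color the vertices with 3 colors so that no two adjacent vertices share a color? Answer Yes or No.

Yes

The chromatic number is 3. x3, x5, x6 are mutually adjacent, so at least 3 colors are needed.
3 colors suffice: x1=3, x2=1, x3=2, x4=2, x5=1, x6=3, x7=3.
That is already a proper 3-coloring.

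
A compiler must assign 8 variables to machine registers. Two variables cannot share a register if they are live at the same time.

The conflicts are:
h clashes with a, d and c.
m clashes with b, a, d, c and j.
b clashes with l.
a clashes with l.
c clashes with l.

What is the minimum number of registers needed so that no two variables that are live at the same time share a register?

2

h and a conflict, so at least 2 registers are needed.
Using 2 registers: h=1, m=1, b=2, a=2, d=2, c=2, j=2, l=1. No two conflicting variables share a register.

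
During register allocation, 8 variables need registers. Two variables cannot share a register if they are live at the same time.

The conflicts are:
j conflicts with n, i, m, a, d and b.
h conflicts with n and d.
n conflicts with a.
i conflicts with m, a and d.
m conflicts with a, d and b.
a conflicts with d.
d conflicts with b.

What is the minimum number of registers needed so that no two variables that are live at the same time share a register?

j, i, m, a, d all conflict with each other, so at least 5 registers are needed.
5 registers suffice: register 1 → {j, h}; register 2 → {n, d}; register 3 → {a, b}; register 4 → {m}; register 5 → {i}. Each listed conflict is separated.

5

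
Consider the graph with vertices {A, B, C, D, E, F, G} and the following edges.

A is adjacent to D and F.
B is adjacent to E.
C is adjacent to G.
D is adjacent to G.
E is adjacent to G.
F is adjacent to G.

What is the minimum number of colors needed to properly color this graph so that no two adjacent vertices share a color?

A and D are adjacent, so at least 2 colors are needed.
One proper 2-coloring: A=1, B=1, C=2, D=2, E=2, F=2, G=1. Each edge has distinct colors on its endpoints.

2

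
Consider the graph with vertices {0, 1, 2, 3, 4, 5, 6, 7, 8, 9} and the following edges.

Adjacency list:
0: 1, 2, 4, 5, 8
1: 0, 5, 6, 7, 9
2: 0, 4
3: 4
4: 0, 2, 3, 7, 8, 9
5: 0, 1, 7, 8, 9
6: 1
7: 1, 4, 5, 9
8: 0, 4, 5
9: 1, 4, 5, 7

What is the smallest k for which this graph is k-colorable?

1, 5, 7, 9 are mutually adjacent (a clique of size 4), so at least 4 colors are needed.
One proper 4-coloring: 0=b, 1=a, 2=c, 3=b, 4=a, 5=c, 6=b, 7=b, 8=d, 9=d. No two adjacent vertices share a color.

4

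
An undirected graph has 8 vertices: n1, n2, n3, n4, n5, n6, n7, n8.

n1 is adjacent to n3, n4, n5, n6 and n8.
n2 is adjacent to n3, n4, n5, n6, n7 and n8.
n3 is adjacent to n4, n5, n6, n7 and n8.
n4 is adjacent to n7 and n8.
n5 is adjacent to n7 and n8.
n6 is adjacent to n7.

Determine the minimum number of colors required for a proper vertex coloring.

n2, n3, n6, n7 are mutually adjacent (a clique of size 4), so at least 4 colors are needed.
One proper 4-coloring: n1=2, n2=2, n3=1, n4=3, n5=3, n6=3, n7=4, n8=4. No two adjacent vertices share a color.

4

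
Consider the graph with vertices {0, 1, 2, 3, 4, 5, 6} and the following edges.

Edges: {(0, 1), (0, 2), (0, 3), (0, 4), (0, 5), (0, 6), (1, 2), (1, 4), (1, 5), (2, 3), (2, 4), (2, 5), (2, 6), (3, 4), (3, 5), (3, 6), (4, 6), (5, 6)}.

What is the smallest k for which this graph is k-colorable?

5

0, 2, 3, 4, 6 form a clique, so at least 5 colors are needed.
One proper 5-coloring: 0=blue, 1=green, 2=red, 3=purple, 4=yellow, 5=yellow, 6=green. Every edge joins two different colors.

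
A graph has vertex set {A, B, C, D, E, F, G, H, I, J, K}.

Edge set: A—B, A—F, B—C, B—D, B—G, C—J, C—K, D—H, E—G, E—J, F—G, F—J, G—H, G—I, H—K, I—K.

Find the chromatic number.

The cycle A-B-C-J-F-A has odd length 5, so it cannot be 2-colored; at least 3 colors are needed.
One proper 3-coloring: A=1, B=2, C=1, D=1, E=3, F=3, G=1, H=3, I=3, J=2, K=2. Every edge joins two different colors.

3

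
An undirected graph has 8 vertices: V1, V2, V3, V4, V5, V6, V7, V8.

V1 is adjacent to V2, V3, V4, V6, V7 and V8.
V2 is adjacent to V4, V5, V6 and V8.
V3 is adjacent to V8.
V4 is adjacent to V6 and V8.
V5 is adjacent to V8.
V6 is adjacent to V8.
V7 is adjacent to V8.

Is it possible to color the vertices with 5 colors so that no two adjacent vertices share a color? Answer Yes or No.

The chromatic number is 5. V1, V2, V4, V6, V8 are mutually adjacent (a clique of size 5), so at least 5 colors are needed.
5 colors suffice: color 1 → {V8}; color 2 → {V1, V5}; color 3 → {V2, V3, V7}; color 4 → {V4}; color 5 → {V6}.
That is already a proper 5-coloring.

Yes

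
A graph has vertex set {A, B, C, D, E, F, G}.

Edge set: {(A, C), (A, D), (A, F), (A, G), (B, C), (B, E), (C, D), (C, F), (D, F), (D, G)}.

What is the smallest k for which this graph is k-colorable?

A, C, D, F are pairwise adjacent (a clique of size 4), so at least 4 colors are needed.
4 colors suffice: color red → {C, E, G}; color blue → {A, B}; color green → {D}; color yellow → {F}. No two adjacent vertices share a color.

4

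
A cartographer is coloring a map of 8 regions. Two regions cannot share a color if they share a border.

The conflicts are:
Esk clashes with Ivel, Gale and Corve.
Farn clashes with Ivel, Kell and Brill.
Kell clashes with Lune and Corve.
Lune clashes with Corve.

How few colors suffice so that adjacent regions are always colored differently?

3

Kell, Lune, Corve all conflict with each other, so at least 3 colors are needed.
3 colors suffice: color 1 → {Esk, Kell, Brill}; color 2 → {Farn, Gale, Corve}; color 3 → {Ivel, Lune}. No two conflicting regions share a color.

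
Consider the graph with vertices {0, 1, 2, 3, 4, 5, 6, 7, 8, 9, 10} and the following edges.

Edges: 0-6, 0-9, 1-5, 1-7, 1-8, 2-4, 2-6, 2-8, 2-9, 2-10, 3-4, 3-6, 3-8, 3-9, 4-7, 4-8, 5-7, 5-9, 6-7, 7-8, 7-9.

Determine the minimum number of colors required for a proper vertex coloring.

3

1, 5, 7 form a triangle, so at least 3 colors are needed.
One proper 3-coloring: 0=red, 1=green, 2=red, 3=red, 4=green, 5=blue, 6=blue, 7=red, 8=blue, 9=green, 10=blue. No two adjacent vertices share a color.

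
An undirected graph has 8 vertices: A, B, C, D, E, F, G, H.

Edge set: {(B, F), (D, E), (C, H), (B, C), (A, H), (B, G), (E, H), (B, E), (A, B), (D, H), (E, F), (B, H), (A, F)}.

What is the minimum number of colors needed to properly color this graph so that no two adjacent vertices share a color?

D, E, H are mutually adjacent, so at least 3 colors are needed.
3 colors suffice: color red → {B, D}; color blue → {F, G, H}; color green → {A, C, E}. No two adjacent vertices share a color.

3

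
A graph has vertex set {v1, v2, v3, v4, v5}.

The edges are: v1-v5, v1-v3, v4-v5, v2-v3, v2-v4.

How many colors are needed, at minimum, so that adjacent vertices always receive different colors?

The cycle v4-v5-v1-v3-v2-v4 has odd length 5, so it cannot be 2-colored; at least 3 colors are needed.
3 colors suffice: color 1 → {v1, v2}; color 2 → {v3, v5}; color 3 → {v4}. Every edge joins two different colors.

3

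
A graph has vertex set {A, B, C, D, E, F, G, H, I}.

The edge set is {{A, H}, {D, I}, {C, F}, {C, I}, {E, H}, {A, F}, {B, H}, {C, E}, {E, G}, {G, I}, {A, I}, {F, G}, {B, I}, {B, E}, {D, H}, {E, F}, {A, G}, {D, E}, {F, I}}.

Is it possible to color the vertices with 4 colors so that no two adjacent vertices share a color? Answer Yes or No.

The chromatic number is 4. A, F, G, I are pairwise adjacent (a clique of size 4), so at least 4 colors are needed.
4 colors suffice: color red → {E, I}; color blue → {F, H}; color green → {A, B, C, D}; color yellow → {G}.
That is already a proper 4-coloring.

Yes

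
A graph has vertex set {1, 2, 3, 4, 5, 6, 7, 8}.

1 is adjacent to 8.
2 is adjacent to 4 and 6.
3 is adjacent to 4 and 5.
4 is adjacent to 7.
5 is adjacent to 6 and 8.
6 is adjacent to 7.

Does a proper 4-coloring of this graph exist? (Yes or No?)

Yes

The chromatic number is 3. The cycle 2-4-3-5-6-2 has odd length 5, so it cannot be 2-colored; at least 3 colors are needed.
A valid assignment using 3 colors: 1=red, 2=green, 3=blue, 4=red, 5=red, 6=blue, 7=green, 8=blue.
Since 4 ≥ 3, a proper 4-coloring certainly exists.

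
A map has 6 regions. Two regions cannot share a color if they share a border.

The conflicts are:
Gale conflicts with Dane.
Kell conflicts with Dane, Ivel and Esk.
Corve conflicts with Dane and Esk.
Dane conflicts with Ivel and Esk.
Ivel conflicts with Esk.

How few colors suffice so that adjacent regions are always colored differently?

4

Kell, Dane, Ivel, Esk all conflict with each other, so at least 4 colors are needed.
4 colors suffice: color 1 → {Dane}; color 2 → {Gale, Esk}; color 3 → {Kell, Corve}; color 4 → {Ivel}. Every pair that conflicts lands in different colors.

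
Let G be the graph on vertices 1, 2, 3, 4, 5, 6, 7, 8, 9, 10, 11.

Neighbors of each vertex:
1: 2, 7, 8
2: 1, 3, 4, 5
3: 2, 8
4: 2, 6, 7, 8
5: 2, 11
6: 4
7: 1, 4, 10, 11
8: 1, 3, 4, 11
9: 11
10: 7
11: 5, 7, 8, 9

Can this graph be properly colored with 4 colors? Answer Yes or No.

Yes

The chromatic number is 3. The cycle 2-1-7-11-5-2 has odd length 5, so it cannot be 2-colored; at least 3 colors are needed.
3 colors suffice: color red → {2, 6, 7, 8, 9}; color blue → {1, 3, 4, 10, 11}; color green → {5}.
Since 4 ≥ 3, a proper 4-coloring certainly exists.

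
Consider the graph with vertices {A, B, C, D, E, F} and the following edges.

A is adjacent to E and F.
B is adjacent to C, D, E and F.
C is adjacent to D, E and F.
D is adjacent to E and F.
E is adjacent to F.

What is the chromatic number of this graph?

5

B, C, D, E, F form a clique, so at least 5 colors are needed.
5 colors suffice: color 1 → {F}; color 2 → {E}; color 3 → {A, B}; color 4 → {D}; color 5 → {C}. Each edge has distinct colors on its endpoints.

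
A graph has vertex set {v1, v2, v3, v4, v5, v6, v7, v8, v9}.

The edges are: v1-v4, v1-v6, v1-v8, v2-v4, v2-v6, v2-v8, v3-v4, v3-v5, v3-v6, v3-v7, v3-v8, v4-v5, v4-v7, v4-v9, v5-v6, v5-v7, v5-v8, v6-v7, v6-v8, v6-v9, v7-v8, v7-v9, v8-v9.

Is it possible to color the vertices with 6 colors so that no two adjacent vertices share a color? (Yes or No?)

The chromatic number is 5. v3, v5, v6, v7, v8 form a clique, so at least 5 colors are needed.
5 colors suffice: v1=3, v2=3, v3=5, v4=1, v5=4, v6=1, v7=3, v8=2, v9=4.
Since 6 ≥ 5, a proper 6-coloring certainly exists.

Yes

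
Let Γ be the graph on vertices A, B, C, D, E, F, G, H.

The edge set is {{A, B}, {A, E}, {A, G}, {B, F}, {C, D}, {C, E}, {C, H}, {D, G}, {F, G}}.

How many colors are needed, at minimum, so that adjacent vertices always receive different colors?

3

The cycle A-E-C-D-G-A has odd length 5, so it cannot be 2-colored; at least 3 colors are needed.
A valid assignment using 3 colors: A=2, B=1, C=1, D=2, E=3, F=2, G=1, H=2. Every edge joins two different colors.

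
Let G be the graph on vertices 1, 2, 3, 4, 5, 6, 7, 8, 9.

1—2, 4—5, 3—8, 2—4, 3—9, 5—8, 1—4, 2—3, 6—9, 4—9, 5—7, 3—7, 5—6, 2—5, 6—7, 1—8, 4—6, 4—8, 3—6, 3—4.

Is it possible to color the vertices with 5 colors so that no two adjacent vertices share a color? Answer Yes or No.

Yes

The chromatic number is 4. 3, 4, 6, 9 are pairwise adjacent (a clique of size 4), so at least 4 colors are needed.
4 colors suffice: 1=b, 2=c, 3=b, 4=a, 5=b, 6=c, 7=a, 8=c, 9=d.
Since 5 ≥ 4, a proper 5-coloring certainly exists.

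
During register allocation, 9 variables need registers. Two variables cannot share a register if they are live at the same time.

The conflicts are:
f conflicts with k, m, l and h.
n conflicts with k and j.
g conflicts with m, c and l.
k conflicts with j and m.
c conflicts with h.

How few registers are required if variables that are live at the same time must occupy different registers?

3

f, k, m all conflict with each other, so at least 3 registers are needed.
3 registers suffice: register 1 → {f, n, g}; register 2 → {k, c, l}; register 3 → {j, m, h}. Each listed conflict is separated.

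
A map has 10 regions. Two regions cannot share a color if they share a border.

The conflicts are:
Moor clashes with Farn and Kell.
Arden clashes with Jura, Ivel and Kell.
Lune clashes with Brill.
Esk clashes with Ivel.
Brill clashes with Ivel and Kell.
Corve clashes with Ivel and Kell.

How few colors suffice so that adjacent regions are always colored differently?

2

Arden and Kell conflict, so at least 2 colors are needed.
A valid assignment using 2 colors: Moor=2, Arden=2, Farn=1, Lune=1, Esk=2, Brill=2, Corve=2, Jura=1, Ivel=1, Kell=1. Every pair that conflicts lands in different colors.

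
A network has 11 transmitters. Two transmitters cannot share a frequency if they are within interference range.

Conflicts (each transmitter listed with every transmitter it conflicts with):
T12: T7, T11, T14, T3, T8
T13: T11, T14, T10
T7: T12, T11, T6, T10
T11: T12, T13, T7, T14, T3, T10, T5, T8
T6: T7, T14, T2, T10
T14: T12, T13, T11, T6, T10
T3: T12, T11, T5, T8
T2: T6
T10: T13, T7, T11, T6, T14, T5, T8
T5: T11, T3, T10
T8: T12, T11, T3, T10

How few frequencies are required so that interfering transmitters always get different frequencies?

4

T13, T11, T14, T10 pairwise conflict, so at least 4 frequencies are needed.
4 frequencies suffice: frequency 1 → {T11, T6}; frequency 2 → {T12, T2, T10}; frequency 3 → {T7, T14, T3}; frequency 4 → {T13, T5, T8}. Each listed conflict is separated.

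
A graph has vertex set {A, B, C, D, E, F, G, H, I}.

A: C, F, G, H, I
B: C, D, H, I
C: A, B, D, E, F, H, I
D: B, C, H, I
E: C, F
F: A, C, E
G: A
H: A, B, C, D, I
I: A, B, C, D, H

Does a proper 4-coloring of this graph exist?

No

B, C, D, H, I are mutually adjacent (a clique of size 5), so at least 5 colors are needed.
So 4 colors are not enough.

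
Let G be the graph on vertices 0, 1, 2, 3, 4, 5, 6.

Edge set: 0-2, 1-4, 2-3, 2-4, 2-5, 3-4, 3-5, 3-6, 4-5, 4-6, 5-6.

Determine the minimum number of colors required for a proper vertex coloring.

3, 4, 5, 6 are mutually adjacent (a clique of size 4), so at least 4 colors are needed.
4 colors suffice: color a → {0, 4}; color b → {1, 3}; color c → {5}; color d → {2, 6}. Each edge has distinct colors on its endpoints.

4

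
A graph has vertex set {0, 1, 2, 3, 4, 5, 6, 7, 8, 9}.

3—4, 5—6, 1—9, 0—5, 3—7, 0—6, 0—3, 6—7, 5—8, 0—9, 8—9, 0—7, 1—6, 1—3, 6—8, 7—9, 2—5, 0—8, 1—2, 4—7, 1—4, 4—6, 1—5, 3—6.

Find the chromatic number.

3, 4, 6, 7 are pairwise adjacent (a clique of size 4), so at least 4 colors are needed.
4 colors suffice: color a → {2, 6, 9}; color b → {1, 7, 8}; color c → {0, 4}; color d → {3, 5}. Each edge has distinct colors on its endpoints.

4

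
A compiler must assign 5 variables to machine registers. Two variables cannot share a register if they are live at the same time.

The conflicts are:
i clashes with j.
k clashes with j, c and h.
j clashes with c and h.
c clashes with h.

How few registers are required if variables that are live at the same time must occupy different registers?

k, j, c, h pairwise conflict, so at least 4 registers are needed.
4 registers suffice: i=2, k=3, j=1, c=2, h=4. No two conflicting variables share a register.

4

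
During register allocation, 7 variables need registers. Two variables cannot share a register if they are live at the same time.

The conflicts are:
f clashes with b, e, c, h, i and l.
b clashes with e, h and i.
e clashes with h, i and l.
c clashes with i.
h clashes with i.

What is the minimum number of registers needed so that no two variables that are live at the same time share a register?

5

f, b, e, h, i all conflict with each other, so at least 5 registers are needed.
5 registers suffice: register 1 → {f}; register 2 → {i, l}; register 3 → {e, c}; register 4 → {b}; register 5 → {h}. Each listed conflict is separated.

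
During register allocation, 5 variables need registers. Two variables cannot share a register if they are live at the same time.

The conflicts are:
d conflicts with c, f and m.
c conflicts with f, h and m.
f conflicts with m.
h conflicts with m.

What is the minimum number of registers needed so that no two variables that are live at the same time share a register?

d, c, f, m all conflict with each other, so at least 4 registers are needed.
4 registers suffice: register 1 → {c}; register 2 → {m}; register 3 → {d, h}; register 4 → {f}. Each listed conflict is separated.

4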